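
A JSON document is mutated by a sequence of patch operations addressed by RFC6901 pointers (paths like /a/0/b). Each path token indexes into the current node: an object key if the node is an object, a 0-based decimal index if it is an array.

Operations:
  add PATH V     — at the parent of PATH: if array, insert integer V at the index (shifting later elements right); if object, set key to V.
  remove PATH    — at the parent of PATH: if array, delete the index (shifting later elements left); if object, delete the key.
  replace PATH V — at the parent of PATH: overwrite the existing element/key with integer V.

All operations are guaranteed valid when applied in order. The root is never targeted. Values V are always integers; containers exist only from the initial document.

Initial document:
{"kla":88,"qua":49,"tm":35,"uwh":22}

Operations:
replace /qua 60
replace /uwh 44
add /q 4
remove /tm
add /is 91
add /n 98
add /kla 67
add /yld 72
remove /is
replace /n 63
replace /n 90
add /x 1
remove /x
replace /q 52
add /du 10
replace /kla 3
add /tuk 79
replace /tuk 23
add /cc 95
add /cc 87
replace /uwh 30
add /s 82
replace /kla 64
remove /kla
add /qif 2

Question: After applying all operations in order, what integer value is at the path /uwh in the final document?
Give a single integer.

After op 1 (replace /qua 60): {"kla":88,"qua":60,"tm":35,"uwh":22}
After op 2 (replace /uwh 44): {"kla":88,"qua":60,"tm":35,"uwh":44}
After op 3 (add /q 4): {"kla":88,"q":4,"qua":60,"tm":35,"uwh":44}
After op 4 (remove /tm): {"kla":88,"q":4,"qua":60,"uwh":44}
After op 5 (add /is 91): {"is":91,"kla":88,"q":4,"qua":60,"uwh":44}
After op 6 (add /n 98): {"is":91,"kla":88,"n":98,"q":4,"qua":60,"uwh":44}
After op 7 (add /kla 67): {"is":91,"kla":67,"n":98,"q":4,"qua":60,"uwh":44}
After op 8 (add /yld 72): {"is":91,"kla":67,"n":98,"q":4,"qua":60,"uwh":44,"yld":72}
After op 9 (remove /is): {"kla":67,"n":98,"q":4,"qua":60,"uwh":44,"yld":72}
After op 10 (replace /n 63): {"kla":67,"n":63,"q":4,"qua":60,"uwh":44,"yld":72}
After op 11 (replace /n 90): {"kla":67,"n":90,"q":4,"qua":60,"uwh":44,"yld":72}
After op 12 (add /x 1): {"kla":67,"n":90,"q":4,"qua":60,"uwh":44,"x":1,"yld":72}
After op 13 (remove /x): {"kla":67,"n":90,"q":4,"qua":60,"uwh":44,"yld":72}
After op 14 (replace /q 52): {"kla":67,"n":90,"q":52,"qua":60,"uwh":44,"yld":72}
After op 15 (add /du 10): {"du":10,"kla":67,"n":90,"q":52,"qua":60,"uwh":44,"yld":72}
After op 16 (replace /kla 3): {"du":10,"kla":3,"n":90,"q":52,"qua":60,"uwh":44,"yld":72}
After op 17 (add /tuk 79): {"du":10,"kla":3,"n":90,"q":52,"qua":60,"tuk":79,"uwh":44,"yld":72}
After op 18 (replace /tuk 23): {"du":10,"kla":3,"n":90,"q":52,"qua":60,"tuk":23,"uwh":44,"yld":72}
After op 19 (add /cc 95): {"cc":95,"du":10,"kla":3,"n":90,"q":52,"qua":60,"tuk":23,"uwh":44,"yld":72}
After op 20 (add /cc 87): {"cc":87,"du":10,"kla":3,"n":90,"q":52,"qua":60,"tuk":23,"uwh":44,"yld":72}
After op 21 (replace /uwh 30): {"cc":87,"du":10,"kla":3,"n":90,"q":52,"qua":60,"tuk":23,"uwh":30,"yld":72}
After op 22 (add /s 82): {"cc":87,"du":10,"kla":3,"n":90,"q":52,"qua":60,"s":82,"tuk":23,"uwh":30,"yld":72}
After op 23 (replace /kla 64): {"cc":87,"du":10,"kla":64,"n":90,"q":52,"qua":60,"s":82,"tuk":23,"uwh":30,"yld":72}
After op 24 (remove /kla): {"cc":87,"du":10,"n":90,"q":52,"qua":60,"s":82,"tuk":23,"uwh":30,"yld":72}
After op 25 (add /qif 2): {"cc":87,"du":10,"n":90,"q":52,"qif":2,"qua":60,"s":82,"tuk":23,"uwh":30,"yld":72}
Value at /uwh: 30

Answer: 30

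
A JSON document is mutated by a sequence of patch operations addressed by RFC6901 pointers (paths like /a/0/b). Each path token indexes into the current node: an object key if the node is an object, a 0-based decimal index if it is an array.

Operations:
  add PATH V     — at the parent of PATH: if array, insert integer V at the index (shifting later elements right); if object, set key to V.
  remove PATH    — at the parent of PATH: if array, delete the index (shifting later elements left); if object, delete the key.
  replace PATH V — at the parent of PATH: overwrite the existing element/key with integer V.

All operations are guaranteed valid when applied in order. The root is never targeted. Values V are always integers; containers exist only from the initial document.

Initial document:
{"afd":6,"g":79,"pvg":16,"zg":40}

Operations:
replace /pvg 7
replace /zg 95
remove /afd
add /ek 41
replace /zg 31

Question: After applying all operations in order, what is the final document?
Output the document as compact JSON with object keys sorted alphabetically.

After op 1 (replace /pvg 7): {"afd":6,"g":79,"pvg":7,"zg":40}
After op 2 (replace /zg 95): {"afd":6,"g":79,"pvg":7,"zg":95}
After op 3 (remove /afd): {"g":79,"pvg":7,"zg":95}
After op 4 (add /ek 41): {"ek":41,"g":79,"pvg":7,"zg":95}
After op 5 (replace /zg 31): {"ek":41,"g":79,"pvg":7,"zg":31}

Answer: {"ek":41,"g":79,"pvg":7,"zg":31}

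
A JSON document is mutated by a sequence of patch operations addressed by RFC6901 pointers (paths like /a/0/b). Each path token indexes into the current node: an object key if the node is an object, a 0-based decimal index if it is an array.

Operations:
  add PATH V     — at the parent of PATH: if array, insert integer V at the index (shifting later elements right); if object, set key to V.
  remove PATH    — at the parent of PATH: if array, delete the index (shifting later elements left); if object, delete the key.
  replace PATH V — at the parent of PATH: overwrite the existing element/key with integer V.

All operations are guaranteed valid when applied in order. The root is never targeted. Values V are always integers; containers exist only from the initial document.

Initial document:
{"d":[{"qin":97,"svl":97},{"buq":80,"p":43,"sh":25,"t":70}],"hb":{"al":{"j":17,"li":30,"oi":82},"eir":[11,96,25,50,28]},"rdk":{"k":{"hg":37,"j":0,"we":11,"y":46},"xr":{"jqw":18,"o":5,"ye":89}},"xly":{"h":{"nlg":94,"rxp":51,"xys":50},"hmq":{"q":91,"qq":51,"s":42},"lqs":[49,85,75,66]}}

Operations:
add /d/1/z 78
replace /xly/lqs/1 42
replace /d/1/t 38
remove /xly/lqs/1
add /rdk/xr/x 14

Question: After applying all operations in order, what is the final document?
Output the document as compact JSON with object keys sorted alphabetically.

After op 1 (add /d/1/z 78): {"d":[{"qin":97,"svl":97},{"buq":80,"p":43,"sh":25,"t":70,"z":78}],"hb":{"al":{"j":17,"li":30,"oi":82},"eir":[11,96,25,50,28]},"rdk":{"k":{"hg":37,"j":0,"we":11,"y":46},"xr":{"jqw":18,"o":5,"ye":89}},"xly":{"h":{"nlg":94,"rxp":51,"xys":50},"hmq":{"q":91,"qq":51,"s":42},"lqs":[49,85,75,66]}}
After op 2 (replace /xly/lqs/1 42): {"d":[{"qin":97,"svl":97},{"buq":80,"p":43,"sh":25,"t":70,"z":78}],"hb":{"al":{"j":17,"li":30,"oi":82},"eir":[11,96,25,50,28]},"rdk":{"k":{"hg":37,"j":0,"we":11,"y":46},"xr":{"jqw":18,"o":5,"ye":89}},"xly":{"h":{"nlg":94,"rxp":51,"xys":50},"hmq":{"q":91,"qq":51,"s":42},"lqs":[49,42,75,66]}}
After op 3 (replace /d/1/t 38): {"d":[{"qin":97,"svl":97},{"buq":80,"p":43,"sh":25,"t":38,"z":78}],"hb":{"al":{"j":17,"li":30,"oi":82},"eir":[11,96,25,50,28]},"rdk":{"k":{"hg":37,"j":0,"we":11,"y":46},"xr":{"jqw":18,"o":5,"ye":89}},"xly":{"h":{"nlg":94,"rxp":51,"xys":50},"hmq":{"q":91,"qq":51,"s":42},"lqs":[49,42,75,66]}}
After op 4 (remove /xly/lqs/1): {"d":[{"qin":97,"svl":97},{"buq":80,"p":43,"sh":25,"t":38,"z":78}],"hb":{"al":{"j":17,"li":30,"oi":82},"eir":[11,96,25,50,28]},"rdk":{"k":{"hg":37,"j":0,"we":11,"y":46},"xr":{"jqw":18,"o":5,"ye":89}},"xly":{"h":{"nlg":94,"rxp":51,"xys":50},"hmq":{"q":91,"qq":51,"s":42},"lqs":[49,75,66]}}
After op 5 (add /rdk/xr/x 14): {"d":[{"qin":97,"svl":97},{"buq":80,"p":43,"sh":25,"t":38,"z":78}],"hb":{"al":{"j":17,"li":30,"oi":82},"eir":[11,96,25,50,28]},"rdk":{"k":{"hg":37,"j":0,"we":11,"y":46},"xr":{"jqw":18,"o":5,"x":14,"ye":89}},"xly":{"h":{"nlg":94,"rxp":51,"xys":50},"hmq":{"q":91,"qq":51,"s":42},"lqs":[49,75,66]}}

Answer: {"d":[{"qin":97,"svl":97},{"buq":80,"p":43,"sh":25,"t":38,"z":78}],"hb":{"al":{"j":17,"li":30,"oi":82},"eir":[11,96,25,50,28]},"rdk":{"k":{"hg":37,"j":0,"we":11,"y":46},"xr":{"jqw":18,"o":5,"x":14,"ye":89}},"xly":{"h":{"nlg":94,"rxp":51,"xys":50},"hmq":{"q":91,"qq":51,"s":42},"lqs":[49,75,66]}}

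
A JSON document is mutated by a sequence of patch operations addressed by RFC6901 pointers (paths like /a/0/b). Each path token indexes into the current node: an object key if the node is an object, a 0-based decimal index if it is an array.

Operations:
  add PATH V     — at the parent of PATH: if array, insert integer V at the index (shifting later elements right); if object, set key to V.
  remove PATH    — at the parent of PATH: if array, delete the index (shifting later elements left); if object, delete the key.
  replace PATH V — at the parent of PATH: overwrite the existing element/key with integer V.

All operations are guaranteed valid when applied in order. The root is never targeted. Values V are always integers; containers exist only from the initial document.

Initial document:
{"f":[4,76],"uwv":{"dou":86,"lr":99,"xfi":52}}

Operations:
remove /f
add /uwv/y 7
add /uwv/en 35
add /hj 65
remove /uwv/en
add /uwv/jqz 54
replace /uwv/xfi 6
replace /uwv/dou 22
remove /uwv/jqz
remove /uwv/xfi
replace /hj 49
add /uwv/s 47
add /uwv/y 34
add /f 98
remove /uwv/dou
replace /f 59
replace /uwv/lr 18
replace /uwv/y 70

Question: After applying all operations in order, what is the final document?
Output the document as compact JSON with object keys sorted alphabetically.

After op 1 (remove /f): {"uwv":{"dou":86,"lr":99,"xfi":52}}
After op 2 (add /uwv/y 7): {"uwv":{"dou":86,"lr":99,"xfi":52,"y":7}}
After op 3 (add /uwv/en 35): {"uwv":{"dou":86,"en":35,"lr":99,"xfi":52,"y":7}}
After op 4 (add /hj 65): {"hj":65,"uwv":{"dou":86,"en":35,"lr":99,"xfi":52,"y":7}}
After op 5 (remove /uwv/en): {"hj":65,"uwv":{"dou":86,"lr":99,"xfi":52,"y":7}}
After op 6 (add /uwv/jqz 54): {"hj":65,"uwv":{"dou":86,"jqz":54,"lr":99,"xfi":52,"y":7}}
After op 7 (replace /uwv/xfi 6): {"hj":65,"uwv":{"dou":86,"jqz":54,"lr":99,"xfi":6,"y":7}}
After op 8 (replace /uwv/dou 22): {"hj":65,"uwv":{"dou":22,"jqz":54,"lr":99,"xfi":6,"y":7}}
After op 9 (remove /uwv/jqz): {"hj":65,"uwv":{"dou":22,"lr":99,"xfi":6,"y":7}}
After op 10 (remove /uwv/xfi): {"hj":65,"uwv":{"dou":22,"lr":99,"y":7}}
After op 11 (replace /hj 49): {"hj":49,"uwv":{"dou":22,"lr":99,"y":7}}
After op 12 (add /uwv/s 47): {"hj":49,"uwv":{"dou":22,"lr":99,"s":47,"y":7}}
After op 13 (add /uwv/y 34): {"hj":49,"uwv":{"dou":22,"lr":99,"s":47,"y":34}}
After op 14 (add /f 98): {"f":98,"hj":49,"uwv":{"dou":22,"lr":99,"s":47,"y":34}}
After op 15 (remove /uwv/dou): {"f":98,"hj":49,"uwv":{"lr":99,"s":47,"y":34}}
After op 16 (replace /f 59): {"f":59,"hj":49,"uwv":{"lr":99,"s":47,"y":34}}
After op 17 (replace /uwv/lr 18): {"f":59,"hj":49,"uwv":{"lr":18,"s":47,"y":34}}
After op 18 (replace /uwv/y 70): {"f":59,"hj":49,"uwv":{"lr":18,"s":47,"y":70}}

Answer: {"f":59,"hj":49,"uwv":{"lr":18,"s":47,"y":70}}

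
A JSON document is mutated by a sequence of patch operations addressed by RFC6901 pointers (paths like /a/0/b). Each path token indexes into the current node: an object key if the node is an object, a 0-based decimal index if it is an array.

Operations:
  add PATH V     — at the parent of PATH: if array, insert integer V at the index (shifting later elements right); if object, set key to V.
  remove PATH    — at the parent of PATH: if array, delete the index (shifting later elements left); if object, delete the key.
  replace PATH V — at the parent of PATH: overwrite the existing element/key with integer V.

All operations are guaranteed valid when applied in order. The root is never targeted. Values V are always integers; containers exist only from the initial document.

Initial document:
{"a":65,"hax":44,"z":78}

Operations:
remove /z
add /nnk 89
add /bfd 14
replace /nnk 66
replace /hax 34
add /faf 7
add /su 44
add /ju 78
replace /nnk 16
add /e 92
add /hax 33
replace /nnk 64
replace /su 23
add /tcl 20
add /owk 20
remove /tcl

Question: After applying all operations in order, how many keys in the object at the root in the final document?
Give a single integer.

After op 1 (remove /z): {"a":65,"hax":44}
After op 2 (add /nnk 89): {"a":65,"hax":44,"nnk":89}
After op 3 (add /bfd 14): {"a":65,"bfd":14,"hax":44,"nnk":89}
After op 4 (replace /nnk 66): {"a":65,"bfd":14,"hax":44,"nnk":66}
After op 5 (replace /hax 34): {"a":65,"bfd":14,"hax":34,"nnk":66}
After op 6 (add /faf 7): {"a":65,"bfd":14,"faf":7,"hax":34,"nnk":66}
After op 7 (add /su 44): {"a":65,"bfd":14,"faf":7,"hax":34,"nnk":66,"su":44}
After op 8 (add /ju 78): {"a":65,"bfd":14,"faf":7,"hax":34,"ju":78,"nnk":66,"su":44}
After op 9 (replace /nnk 16): {"a":65,"bfd":14,"faf":7,"hax":34,"ju":78,"nnk":16,"su":44}
After op 10 (add /e 92): {"a":65,"bfd":14,"e":92,"faf":7,"hax":34,"ju":78,"nnk":16,"su":44}
After op 11 (add /hax 33): {"a":65,"bfd":14,"e":92,"faf":7,"hax":33,"ju":78,"nnk":16,"su":44}
After op 12 (replace /nnk 64): {"a":65,"bfd":14,"e":92,"faf":7,"hax":33,"ju":78,"nnk":64,"su":44}
After op 13 (replace /su 23): {"a":65,"bfd":14,"e":92,"faf":7,"hax":33,"ju":78,"nnk":64,"su":23}
After op 14 (add /tcl 20): {"a":65,"bfd":14,"e":92,"faf":7,"hax":33,"ju":78,"nnk":64,"su":23,"tcl":20}
After op 15 (add /owk 20): {"a":65,"bfd":14,"e":92,"faf":7,"hax":33,"ju":78,"nnk":64,"owk":20,"su":23,"tcl":20}
After op 16 (remove /tcl): {"a":65,"bfd":14,"e":92,"faf":7,"hax":33,"ju":78,"nnk":64,"owk":20,"su":23}
Size at the root: 9

Answer: 9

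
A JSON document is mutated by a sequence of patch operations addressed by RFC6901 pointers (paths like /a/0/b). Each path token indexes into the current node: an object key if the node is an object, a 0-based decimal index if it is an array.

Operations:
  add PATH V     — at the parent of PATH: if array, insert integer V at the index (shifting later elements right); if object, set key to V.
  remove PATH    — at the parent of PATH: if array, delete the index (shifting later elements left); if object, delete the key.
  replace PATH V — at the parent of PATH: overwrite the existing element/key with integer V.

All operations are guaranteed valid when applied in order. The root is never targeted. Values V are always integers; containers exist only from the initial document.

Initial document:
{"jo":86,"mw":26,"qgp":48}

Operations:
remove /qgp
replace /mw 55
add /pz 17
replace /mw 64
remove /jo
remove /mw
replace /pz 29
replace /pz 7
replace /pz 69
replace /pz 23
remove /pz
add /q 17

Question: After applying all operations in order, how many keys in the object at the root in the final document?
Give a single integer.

After op 1 (remove /qgp): {"jo":86,"mw":26}
After op 2 (replace /mw 55): {"jo":86,"mw":55}
After op 3 (add /pz 17): {"jo":86,"mw":55,"pz":17}
After op 4 (replace /mw 64): {"jo":86,"mw":64,"pz":17}
After op 5 (remove /jo): {"mw":64,"pz":17}
After op 6 (remove /mw): {"pz":17}
After op 7 (replace /pz 29): {"pz":29}
After op 8 (replace /pz 7): {"pz":7}
After op 9 (replace /pz 69): {"pz":69}
After op 10 (replace /pz 23): {"pz":23}
After op 11 (remove /pz): {}
After op 12 (add /q 17): {"q":17}
Size at the root: 1

Answer: 1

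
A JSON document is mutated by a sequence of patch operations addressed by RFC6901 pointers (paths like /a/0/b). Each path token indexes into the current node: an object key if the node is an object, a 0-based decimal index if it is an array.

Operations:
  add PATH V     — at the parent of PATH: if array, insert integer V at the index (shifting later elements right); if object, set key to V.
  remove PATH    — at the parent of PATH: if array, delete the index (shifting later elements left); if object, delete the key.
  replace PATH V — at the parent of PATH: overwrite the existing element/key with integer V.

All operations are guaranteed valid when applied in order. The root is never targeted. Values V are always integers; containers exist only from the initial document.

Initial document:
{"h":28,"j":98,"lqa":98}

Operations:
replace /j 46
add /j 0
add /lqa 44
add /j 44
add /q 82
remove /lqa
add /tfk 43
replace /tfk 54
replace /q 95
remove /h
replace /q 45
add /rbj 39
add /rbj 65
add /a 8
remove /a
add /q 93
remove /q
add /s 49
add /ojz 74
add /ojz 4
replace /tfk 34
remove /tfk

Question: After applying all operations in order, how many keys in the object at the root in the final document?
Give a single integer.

Answer: 4

Derivation:
After op 1 (replace /j 46): {"h":28,"j":46,"lqa":98}
After op 2 (add /j 0): {"h":28,"j":0,"lqa":98}
After op 3 (add /lqa 44): {"h":28,"j":0,"lqa":44}
After op 4 (add /j 44): {"h":28,"j":44,"lqa":44}
After op 5 (add /q 82): {"h":28,"j":44,"lqa":44,"q":82}
After op 6 (remove /lqa): {"h":28,"j":44,"q":82}
After op 7 (add /tfk 43): {"h":28,"j":44,"q":82,"tfk":43}
After op 8 (replace /tfk 54): {"h":28,"j":44,"q":82,"tfk":54}
After op 9 (replace /q 95): {"h":28,"j":44,"q":95,"tfk":54}
After op 10 (remove /h): {"j":44,"q":95,"tfk":54}
After op 11 (replace /q 45): {"j":44,"q":45,"tfk":54}
After op 12 (add /rbj 39): {"j":44,"q":45,"rbj":39,"tfk":54}
After op 13 (add /rbj 65): {"j":44,"q":45,"rbj":65,"tfk":54}
After op 14 (add /a 8): {"a":8,"j":44,"q":45,"rbj":65,"tfk":54}
After op 15 (remove /a): {"j":44,"q":45,"rbj":65,"tfk":54}
After op 16 (add /q 93): {"j":44,"q":93,"rbj":65,"tfk":54}
After op 17 (remove /q): {"j":44,"rbj":65,"tfk":54}
After op 18 (add /s 49): {"j":44,"rbj":65,"s":49,"tfk":54}
After op 19 (add /ojz 74): {"j":44,"ojz":74,"rbj":65,"s":49,"tfk":54}
After op 20 (add /ojz 4): {"j":44,"ojz":4,"rbj":65,"s":49,"tfk":54}
After op 21 (replace /tfk 34): {"j":44,"ojz":4,"rbj":65,"s":49,"tfk":34}
After op 22 (remove /tfk): {"j":44,"ojz":4,"rbj":65,"s":49}
Size at the root: 4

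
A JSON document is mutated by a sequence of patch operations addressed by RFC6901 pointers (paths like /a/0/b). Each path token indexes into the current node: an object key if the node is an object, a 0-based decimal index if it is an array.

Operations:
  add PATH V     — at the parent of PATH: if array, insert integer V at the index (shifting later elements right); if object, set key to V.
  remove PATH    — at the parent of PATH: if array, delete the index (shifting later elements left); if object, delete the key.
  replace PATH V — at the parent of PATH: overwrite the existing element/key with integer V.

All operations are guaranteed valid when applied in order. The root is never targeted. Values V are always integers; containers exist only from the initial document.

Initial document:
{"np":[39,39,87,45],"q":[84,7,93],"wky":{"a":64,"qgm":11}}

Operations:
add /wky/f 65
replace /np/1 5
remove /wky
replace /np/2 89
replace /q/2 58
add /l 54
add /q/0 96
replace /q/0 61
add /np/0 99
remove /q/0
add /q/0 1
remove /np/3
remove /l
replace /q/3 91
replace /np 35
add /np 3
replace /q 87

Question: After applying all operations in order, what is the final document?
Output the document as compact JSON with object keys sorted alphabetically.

After op 1 (add /wky/f 65): {"np":[39,39,87,45],"q":[84,7,93],"wky":{"a":64,"f":65,"qgm":11}}
After op 2 (replace /np/1 5): {"np":[39,5,87,45],"q":[84,7,93],"wky":{"a":64,"f":65,"qgm":11}}
After op 3 (remove /wky): {"np":[39,5,87,45],"q":[84,7,93]}
After op 4 (replace /np/2 89): {"np":[39,5,89,45],"q":[84,7,93]}
After op 5 (replace /q/2 58): {"np":[39,5,89,45],"q":[84,7,58]}
After op 6 (add /l 54): {"l":54,"np":[39,5,89,45],"q":[84,7,58]}
After op 7 (add /q/0 96): {"l":54,"np":[39,5,89,45],"q":[96,84,7,58]}
After op 8 (replace /q/0 61): {"l":54,"np":[39,5,89,45],"q":[61,84,7,58]}
After op 9 (add /np/0 99): {"l":54,"np":[99,39,5,89,45],"q":[61,84,7,58]}
After op 10 (remove /q/0): {"l":54,"np":[99,39,5,89,45],"q":[84,7,58]}
After op 11 (add /q/0 1): {"l":54,"np":[99,39,5,89,45],"q":[1,84,7,58]}
After op 12 (remove /np/3): {"l":54,"np":[99,39,5,45],"q":[1,84,7,58]}
After op 13 (remove /l): {"np":[99,39,5,45],"q":[1,84,7,58]}
After op 14 (replace /q/3 91): {"np":[99,39,5,45],"q":[1,84,7,91]}
After op 15 (replace /np 35): {"np":35,"q":[1,84,7,91]}
After op 16 (add /np 3): {"np":3,"q":[1,84,7,91]}
After op 17 (replace /q 87): {"np":3,"q":87}

Answer: {"np":3,"q":87}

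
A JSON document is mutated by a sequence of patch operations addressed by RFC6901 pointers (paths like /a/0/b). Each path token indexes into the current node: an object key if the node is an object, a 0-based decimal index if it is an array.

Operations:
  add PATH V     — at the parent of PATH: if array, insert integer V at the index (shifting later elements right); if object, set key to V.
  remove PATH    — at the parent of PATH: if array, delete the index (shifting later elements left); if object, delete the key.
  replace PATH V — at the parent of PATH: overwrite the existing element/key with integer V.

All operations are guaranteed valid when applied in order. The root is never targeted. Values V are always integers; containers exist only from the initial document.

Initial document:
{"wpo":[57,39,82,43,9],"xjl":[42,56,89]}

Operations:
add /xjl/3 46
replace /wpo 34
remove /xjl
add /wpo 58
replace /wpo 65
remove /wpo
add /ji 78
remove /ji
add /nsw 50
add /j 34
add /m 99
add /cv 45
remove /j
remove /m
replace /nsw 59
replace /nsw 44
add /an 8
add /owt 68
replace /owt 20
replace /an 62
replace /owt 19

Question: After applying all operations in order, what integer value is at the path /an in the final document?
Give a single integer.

Answer: 62

Derivation:
After op 1 (add /xjl/3 46): {"wpo":[57,39,82,43,9],"xjl":[42,56,89,46]}
After op 2 (replace /wpo 34): {"wpo":34,"xjl":[42,56,89,46]}
After op 3 (remove /xjl): {"wpo":34}
After op 4 (add /wpo 58): {"wpo":58}
After op 5 (replace /wpo 65): {"wpo":65}
After op 6 (remove /wpo): {}
After op 7 (add /ji 78): {"ji":78}
After op 8 (remove /ji): {}
After op 9 (add /nsw 50): {"nsw":50}
After op 10 (add /j 34): {"j":34,"nsw":50}
After op 11 (add /m 99): {"j":34,"m":99,"nsw":50}
After op 12 (add /cv 45): {"cv":45,"j":34,"m":99,"nsw":50}
After op 13 (remove /j): {"cv":45,"m":99,"nsw":50}
After op 14 (remove /m): {"cv":45,"nsw":50}
After op 15 (replace /nsw 59): {"cv":45,"nsw":59}
After op 16 (replace /nsw 44): {"cv":45,"nsw":44}
After op 17 (add /an 8): {"an":8,"cv":45,"nsw":44}
After op 18 (add /owt 68): {"an":8,"cv":45,"nsw":44,"owt":68}
After op 19 (replace /owt 20): {"an":8,"cv":45,"nsw":44,"owt":20}
After op 20 (replace /an 62): {"an":62,"cv":45,"nsw":44,"owt":20}
After op 21 (replace /owt 19): {"an":62,"cv":45,"nsw":44,"owt":19}
Value at /an: 62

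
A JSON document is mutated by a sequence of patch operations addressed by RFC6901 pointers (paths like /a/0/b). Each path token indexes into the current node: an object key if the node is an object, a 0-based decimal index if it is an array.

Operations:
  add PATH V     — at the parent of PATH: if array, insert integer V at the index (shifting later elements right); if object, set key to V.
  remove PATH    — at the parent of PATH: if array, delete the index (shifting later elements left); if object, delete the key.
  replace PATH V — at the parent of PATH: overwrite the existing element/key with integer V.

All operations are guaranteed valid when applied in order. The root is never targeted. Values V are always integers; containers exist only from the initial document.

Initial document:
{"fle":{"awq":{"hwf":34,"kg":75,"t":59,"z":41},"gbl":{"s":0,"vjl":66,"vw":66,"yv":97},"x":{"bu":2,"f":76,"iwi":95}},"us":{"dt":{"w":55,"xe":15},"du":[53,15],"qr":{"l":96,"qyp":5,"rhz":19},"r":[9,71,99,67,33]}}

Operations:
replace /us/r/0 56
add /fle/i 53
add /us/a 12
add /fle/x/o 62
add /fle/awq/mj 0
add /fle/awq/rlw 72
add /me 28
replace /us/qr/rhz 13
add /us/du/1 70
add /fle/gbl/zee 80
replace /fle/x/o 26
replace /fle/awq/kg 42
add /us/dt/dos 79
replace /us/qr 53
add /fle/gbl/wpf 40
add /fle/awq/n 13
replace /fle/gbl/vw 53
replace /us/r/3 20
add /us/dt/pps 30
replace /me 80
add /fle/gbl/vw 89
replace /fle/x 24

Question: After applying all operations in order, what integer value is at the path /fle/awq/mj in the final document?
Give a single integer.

Answer: 0

Derivation:
After op 1 (replace /us/r/0 56): {"fle":{"awq":{"hwf":34,"kg":75,"t":59,"z":41},"gbl":{"s":0,"vjl":66,"vw":66,"yv":97},"x":{"bu":2,"f":76,"iwi":95}},"us":{"dt":{"w":55,"xe":15},"du":[53,15],"qr":{"l":96,"qyp":5,"rhz":19},"r":[56,71,99,67,33]}}
After op 2 (add /fle/i 53): {"fle":{"awq":{"hwf":34,"kg":75,"t":59,"z":41},"gbl":{"s":0,"vjl":66,"vw":66,"yv":97},"i":53,"x":{"bu":2,"f":76,"iwi":95}},"us":{"dt":{"w":55,"xe":15},"du":[53,15],"qr":{"l":96,"qyp":5,"rhz":19},"r":[56,71,99,67,33]}}
After op 3 (add /us/a 12): {"fle":{"awq":{"hwf":34,"kg":75,"t":59,"z":41},"gbl":{"s":0,"vjl":66,"vw":66,"yv":97},"i":53,"x":{"bu":2,"f":76,"iwi":95}},"us":{"a":12,"dt":{"w":55,"xe":15},"du":[53,15],"qr":{"l":96,"qyp":5,"rhz":19},"r":[56,71,99,67,33]}}
After op 4 (add /fle/x/o 62): {"fle":{"awq":{"hwf":34,"kg":75,"t":59,"z":41},"gbl":{"s":0,"vjl":66,"vw":66,"yv":97},"i":53,"x":{"bu":2,"f":76,"iwi":95,"o":62}},"us":{"a":12,"dt":{"w":55,"xe":15},"du":[53,15],"qr":{"l":96,"qyp":5,"rhz":19},"r":[56,71,99,67,33]}}
After op 5 (add /fle/awq/mj 0): {"fle":{"awq":{"hwf":34,"kg":75,"mj":0,"t":59,"z":41},"gbl":{"s":0,"vjl":66,"vw":66,"yv":97},"i":53,"x":{"bu":2,"f":76,"iwi":95,"o":62}},"us":{"a":12,"dt":{"w":55,"xe":15},"du":[53,15],"qr":{"l":96,"qyp":5,"rhz":19},"r":[56,71,99,67,33]}}
After op 6 (add /fle/awq/rlw 72): {"fle":{"awq":{"hwf":34,"kg":75,"mj":0,"rlw":72,"t":59,"z":41},"gbl":{"s":0,"vjl":66,"vw":66,"yv":97},"i":53,"x":{"bu":2,"f":76,"iwi":95,"o":62}},"us":{"a":12,"dt":{"w":55,"xe":15},"du":[53,15],"qr":{"l":96,"qyp":5,"rhz":19},"r":[56,71,99,67,33]}}
After op 7 (add /me 28): {"fle":{"awq":{"hwf":34,"kg":75,"mj":0,"rlw":72,"t":59,"z":41},"gbl":{"s":0,"vjl":66,"vw":66,"yv":97},"i":53,"x":{"bu":2,"f":76,"iwi":95,"o":62}},"me":28,"us":{"a":12,"dt":{"w":55,"xe":15},"du":[53,15],"qr":{"l":96,"qyp":5,"rhz":19},"r":[56,71,99,67,33]}}
After op 8 (replace /us/qr/rhz 13): {"fle":{"awq":{"hwf":34,"kg":75,"mj":0,"rlw":72,"t":59,"z":41},"gbl":{"s":0,"vjl":66,"vw":66,"yv":97},"i":53,"x":{"bu":2,"f":76,"iwi":95,"o":62}},"me":28,"us":{"a":12,"dt":{"w":55,"xe":15},"du":[53,15],"qr":{"l":96,"qyp":5,"rhz":13},"r":[56,71,99,67,33]}}
After op 9 (add /us/du/1 70): {"fle":{"awq":{"hwf":34,"kg":75,"mj":0,"rlw":72,"t":59,"z":41},"gbl":{"s":0,"vjl":66,"vw":66,"yv":97},"i":53,"x":{"bu":2,"f":76,"iwi":95,"o":62}},"me":28,"us":{"a":12,"dt":{"w":55,"xe":15},"du":[53,70,15],"qr":{"l":96,"qyp":5,"rhz":13},"r":[56,71,99,67,33]}}
After op 10 (add /fle/gbl/zee 80): {"fle":{"awq":{"hwf":34,"kg":75,"mj":0,"rlw":72,"t":59,"z":41},"gbl":{"s":0,"vjl":66,"vw":66,"yv":97,"zee":80},"i":53,"x":{"bu":2,"f":76,"iwi":95,"o":62}},"me":28,"us":{"a":12,"dt":{"w":55,"xe":15},"du":[53,70,15],"qr":{"l":96,"qyp":5,"rhz":13},"r":[56,71,99,67,33]}}
After op 11 (replace /fle/x/o 26): {"fle":{"awq":{"hwf":34,"kg":75,"mj":0,"rlw":72,"t":59,"z":41},"gbl":{"s":0,"vjl":66,"vw":66,"yv":97,"zee":80},"i":53,"x":{"bu":2,"f":76,"iwi":95,"o":26}},"me":28,"us":{"a":12,"dt":{"w":55,"xe":15},"du":[53,70,15],"qr":{"l":96,"qyp":5,"rhz":13},"r":[56,71,99,67,33]}}
After op 12 (replace /fle/awq/kg 42): {"fle":{"awq":{"hwf":34,"kg":42,"mj":0,"rlw":72,"t":59,"z":41},"gbl":{"s":0,"vjl":66,"vw":66,"yv":97,"zee":80},"i":53,"x":{"bu":2,"f":76,"iwi":95,"o":26}},"me":28,"us":{"a":12,"dt":{"w":55,"xe":15},"du":[53,70,15],"qr":{"l":96,"qyp":5,"rhz":13},"r":[56,71,99,67,33]}}
After op 13 (add /us/dt/dos 79): {"fle":{"awq":{"hwf":34,"kg":42,"mj":0,"rlw":72,"t":59,"z":41},"gbl":{"s":0,"vjl":66,"vw":66,"yv":97,"zee":80},"i":53,"x":{"bu":2,"f":76,"iwi":95,"o":26}},"me":28,"us":{"a":12,"dt":{"dos":79,"w":55,"xe":15},"du":[53,70,15],"qr":{"l":96,"qyp":5,"rhz":13},"r":[56,71,99,67,33]}}
After op 14 (replace /us/qr 53): {"fle":{"awq":{"hwf":34,"kg":42,"mj":0,"rlw":72,"t":59,"z":41},"gbl":{"s":0,"vjl":66,"vw":66,"yv":97,"zee":80},"i":53,"x":{"bu":2,"f":76,"iwi":95,"o":26}},"me":28,"us":{"a":12,"dt":{"dos":79,"w":55,"xe":15},"du":[53,70,15],"qr":53,"r":[56,71,99,67,33]}}
After op 15 (add /fle/gbl/wpf 40): {"fle":{"awq":{"hwf":34,"kg":42,"mj":0,"rlw":72,"t":59,"z":41},"gbl":{"s":0,"vjl":66,"vw":66,"wpf":40,"yv":97,"zee":80},"i":53,"x":{"bu":2,"f":76,"iwi":95,"o":26}},"me":28,"us":{"a":12,"dt":{"dos":79,"w":55,"xe":15},"du":[53,70,15],"qr":53,"r":[56,71,99,67,33]}}
After op 16 (add /fle/awq/n 13): {"fle":{"awq":{"hwf":34,"kg":42,"mj":0,"n":13,"rlw":72,"t":59,"z":41},"gbl":{"s":0,"vjl":66,"vw":66,"wpf":40,"yv":97,"zee":80},"i":53,"x":{"bu":2,"f":76,"iwi":95,"o":26}},"me":28,"us":{"a":12,"dt":{"dos":79,"w":55,"xe":15},"du":[53,70,15],"qr":53,"r":[56,71,99,67,33]}}
After op 17 (replace /fle/gbl/vw 53): {"fle":{"awq":{"hwf":34,"kg":42,"mj":0,"n":13,"rlw":72,"t":59,"z":41},"gbl":{"s":0,"vjl":66,"vw":53,"wpf":40,"yv":97,"zee":80},"i":53,"x":{"bu":2,"f":76,"iwi":95,"o":26}},"me":28,"us":{"a":12,"dt":{"dos":79,"w":55,"xe":15},"du":[53,70,15],"qr":53,"r":[56,71,99,67,33]}}
After op 18 (replace /us/r/3 20): {"fle":{"awq":{"hwf":34,"kg":42,"mj":0,"n":13,"rlw":72,"t":59,"z":41},"gbl":{"s":0,"vjl":66,"vw":53,"wpf":40,"yv":97,"zee":80},"i":53,"x":{"bu":2,"f":76,"iwi":95,"o":26}},"me":28,"us":{"a":12,"dt":{"dos":79,"w":55,"xe":15},"du":[53,70,15],"qr":53,"r":[56,71,99,20,33]}}
After op 19 (add /us/dt/pps 30): {"fle":{"awq":{"hwf":34,"kg":42,"mj":0,"n":13,"rlw":72,"t":59,"z":41},"gbl":{"s":0,"vjl":66,"vw":53,"wpf":40,"yv":97,"zee":80},"i":53,"x":{"bu":2,"f":76,"iwi":95,"o":26}},"me":28,"us":{"a":12,"dt":{"dos":79,"pps":30,"w":55,"xe":15},"du":[53,70,15],"qr":53,"r":[56,71,99,20,33]}}
After op 20 (replace /me 80): {"fle":{"awq":{"hwf":34,"kg":42,"mj":0,"n":13,"rlw":72,"t":59,"z":41},"gbl":{"s":0,"vjl":66,"vw":53,"wpf":40,"yv":97,"zee":80},"i":53,"x":{"bu":2,"f":76,"iwi":95,"o":26}},"me":80,"us":{"a":12,"dt":{"dos":79,"pps":30,"w":55,"xe":15},"du":[53,70,15],"qr":53,"r":[56,71,99,20,33]}}
After op 21 (add /fle/gbl/vw 89): {"fle":{"awq":{"hwf":34,"kg":42,"mj":0,"n":13,"rlw":72,"t":59,"z":41},"gbl":{"s":0,"vjl":66,"vw":89,"wpf":40,"yv":97,"zee":80},"i":53,"x":{"bu":2,"f":76,"iwi":95,"o":26}},"me":80,"us":{"a":12,"dt":{"dos":79,"pps":30,"w":55,"xe":15},"du":[53,70,15],"qr":53,"r":[56,71,99,20,33]}}
After op 22 (replace /fle/x 24): {"fle":{"awq":{"hwf":34,"kg":42,"mj":0,"n":13,"rlw":72,"t":59,"z":41},"gbl":{"s":0,"vjl":66,"vw":89,"wpf":40,"yv":97,"zee":80},"i":53,"x":24},"me":80,"us":{"a":12,"dt":{"dos":79,"pps":30,"w":55,"xe":15},"du":[53,70,15],"qr":53,"r":[56,71,99,20,33]}}
Value at /fle/awq/mj: 0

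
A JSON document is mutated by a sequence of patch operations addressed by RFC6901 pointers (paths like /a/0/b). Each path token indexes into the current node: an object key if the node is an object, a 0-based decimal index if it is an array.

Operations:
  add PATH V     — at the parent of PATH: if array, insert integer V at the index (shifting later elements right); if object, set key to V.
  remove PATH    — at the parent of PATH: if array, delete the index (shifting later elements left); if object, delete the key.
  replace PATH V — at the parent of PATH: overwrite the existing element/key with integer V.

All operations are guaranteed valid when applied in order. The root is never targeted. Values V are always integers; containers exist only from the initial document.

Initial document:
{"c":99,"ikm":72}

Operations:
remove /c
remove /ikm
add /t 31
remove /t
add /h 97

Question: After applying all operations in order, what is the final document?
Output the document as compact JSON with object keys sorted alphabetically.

Answer: {"h":97}

Derivation:
After op 1 (remove /c): {"ikm":72}
After op 2 (remove /ikm): {}
After op 3 (add /t 31): {"t":31}
After op 4 (remove /t): {}
After op 5 (add /h 97): {"h":97}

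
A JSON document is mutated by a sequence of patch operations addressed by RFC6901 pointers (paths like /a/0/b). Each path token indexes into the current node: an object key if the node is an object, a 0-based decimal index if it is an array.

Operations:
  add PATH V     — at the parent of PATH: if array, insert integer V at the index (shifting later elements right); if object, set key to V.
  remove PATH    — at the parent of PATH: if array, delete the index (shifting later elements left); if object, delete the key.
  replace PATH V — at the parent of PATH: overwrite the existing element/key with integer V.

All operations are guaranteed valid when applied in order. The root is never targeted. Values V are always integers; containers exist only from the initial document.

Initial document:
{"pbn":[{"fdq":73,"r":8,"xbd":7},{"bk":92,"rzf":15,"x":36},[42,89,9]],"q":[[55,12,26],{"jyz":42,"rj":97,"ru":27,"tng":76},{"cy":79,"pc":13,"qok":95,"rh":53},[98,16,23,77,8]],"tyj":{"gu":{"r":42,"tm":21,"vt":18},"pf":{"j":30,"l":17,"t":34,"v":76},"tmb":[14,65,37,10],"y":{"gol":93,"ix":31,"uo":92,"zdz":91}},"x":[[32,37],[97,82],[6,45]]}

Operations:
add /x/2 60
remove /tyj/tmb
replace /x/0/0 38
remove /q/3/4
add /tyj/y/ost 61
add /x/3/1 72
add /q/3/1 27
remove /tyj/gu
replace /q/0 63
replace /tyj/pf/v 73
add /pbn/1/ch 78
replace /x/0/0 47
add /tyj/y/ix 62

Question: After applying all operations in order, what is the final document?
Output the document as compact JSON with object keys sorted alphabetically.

Answer: {"pbn":[{"fdq":73,"r":8,"xbd":7},{"bk":92,"ch":78,"rzf":15,"x":36},[42,89,9]],"q":[63,{"jyz":42,"rj":97,"ru":27,"tng":76},{"cy":79,"pc":13,"qok":95,"rh":53},[98,27,16,23,77]],"tyj":{"pf":{"j":30,"l":17,"t":34,"v":73},"y":{"gol":93,"ix":62,"ost":61,"uo":92,"zdz":91}},"x":[[47,37],[97,82],60,[6,72,45]]}

Derivation:
After op 1 (add /x/2 60): {"pbn":[{"fdq":73,"r":8,"xbd":7},{"bk":92,"rzf":15,"x":36},[42,89,9]],"q":[[55,12,26],{"jyz":42,"rj":97,"ru":27,"tng":76},{"cy":79,"pc":13,"qok":95,"rh":53},[98,16,23,77,8]],"tyj":{"gu":{"r":42,"tm":21,"vt":18},"pf":{"j":30,"l":17,"t":34,"v":76},"tmb":[14,65,37,10],"y":{"gol":93,"ix":31,"uo":92,"zdz":91}},"x":[[32,37],[97,82],60,[6,45]]}
After op 2 (remove /tyj/tmb): {"pbn":[{"fdq":73,"r":8,"xbd":7},{"bk":92,"rzf":15,"x":36},[42,89,9]],"q":[[55,12,26],{"jyz":42,"rj":97,"ru":27,"tng":76},{"cy":79,"pc":13,"qok":95,"rh":53},[98,16,23,77,8]],"tyj":{"gu":{"r":42,"tm":21,"vt":18},"pf":{"j":30,"l":17,"t":34,"v":76},"y":{"gol":93,"ix":31,"uo":92,"zdz":91}},"x":[[32,37],[97,82],60,[6,45]]}
After op 3 (replace /x/0/0 38): {"pbn":[{"fdq":73,"r":8,"xbd":7},{"bk":92,"rzf":15,"x":36},[42,89,9]],"q":[[55,12,26],{"jyz":42,"rj":97,"ru":27,"tng":76},{"cy":79,"pc":13,"qok":95,"rh":53},[98,16,23,77,8]],"tyj":{"gu":{"r":42,"tm":21,"vt":18},"pf":{"j":30,"l":17,"t":34,"v":76},"y":{"gol":93,"ix":31,"uo":92,"zdz":91}},"x":[[38,37],[97,82],60,[6,45]]}
After op 4 (remove /q/3/4): {"pbn":[{"fdq":73,"r":8,"xbd":7},{"bk":92,"rzf":15,"x":36},[42,89,9]],"q":[[55,12,26],{"jyz":42,"rj":97,"ru":27,"tng":76},{"cy":79,"pc":13,"qok":95,"rh":53},[98,16,23,77]],"tyj":{"gu":{"r":42,"tm":21,"vt":18},"pf":{"j":30,"l":17,"t":34,"v":76},"y":{"gol":93,"ix":31,"uo":92,"zdz":91}},"x":[[38,37],[97,82],60,[6,45]]}
After op 5 (add /tyj/y/ost 61): {"pbn":[{"fdq":73,"r":8,"xbd":7},{"bk":92,"rzf":15,"x":36},[42,89,9]],"q":[[55,12,26],{"jyz":42,"rj":97,"ru":27,"tng":76},{"cy":79,"pc":13,"qok":95,"rh":53},[98,16,23,77]],"tyj":{"gu":{"r":42,"tm":21,"vt":18},"pf":{"j":30,"l":17,"t":34,"v":76},"y":{"gol":93,"ix":31,"ost":61,"uo":92,"zdz":91}},"x":[[38,37],[97,82],60,[6,45]]}
After op 6 (add /x/3/1 72): {"pbn":[{"fdq":73,"r":8,"xbd":7},{"bk":92,"rzf":15,"x":36},[42,89,9]],"q":[[55,12,26],{"jyz":42,"rj":97,"ru":27,"tng":76},{"cy":79,"pc":13,"qok":95,"rh":53},[98,16,23,77]],"tyj":{"gu":{"r":42,"tm":21,"vt":18},"pf":{"j":30,"l":17,"t":34,"v":76},"y":{"gol":93,"ix":31,"ost":61,"uo":92,"zdz":91}},"x":[[38,37],[97,82],60,[6,72,45]]}
After op 7 (add /q/3/1 27): {"pbn":[{"fdq":73,"r":8,"xbd":7},{"bk":92,"rzf":15,"x":36},[42,89,9]],"q":[[55,12,26],{"jyz":42,"rj":97,"ru":27,"tng":76},{"cy":79,"pc":13,"qok":95,"rh":53},[98,27,16,23,77]],"tyj":{"gu":{"r":42,"tm":21,"vt":18},"pf":{"j":30,"l":17,"t":34,"v":76},"y":{"gol":93,"ix":31,"ost":61,"uo":92,"zdz":91}},"x":[[38,37],[97,82],60,[6,72,45]]}
After op 8 (remove /tyj/gu): {"pbn":[{"fdq":73,"r":8,"xbd":7},{"bk":92,"rzf":15,"x":36},[42,89,9]],"q":[[55,12,26],{"jyz":42,"rj":97,"ru":27,"tng":76},{"cy":79,"pc":13,"qok":95,"rh":53},[98,27,16,23,77]],"tyj":{"pf":{"j":30,"l":17,"t":34,"v":76},"y":{"gol":93,"ix":31,"ost":61,"uo":92,"zdz":91}},"x":[[38,37],[97,82],60,[6,72,45]]}
After op 9 (replace /q/0 63): {"pbn":[{"fdq":73,"r":8,"xbd":7},{"bk":92,"rzf":15,"x":36},[42,89,9]],"q":[63,{"jyz":42,"rj":97,"ru":27,"tng":76},{"cy":79,"pc":13,"qok":95,"rh":53},[98,27,16,23,77]],"tyj":{"pf":{"j":30,"l":17,"t":34,"v":76},"y":{"gol":93,"ix":31,"ost":61,"uo":92,"zdz":91}},"x":[[38,37],[97,82],60,[6,72,45]]}
After op 10 (replace /tyj/pf/v 73): {"pbn":[{"fdq":73,"r":8,"xbd":7},{"bk":92,"rzf":15,"x":36},[42,89,9]],"q":[63,{"jyz":42,"rj":97,"ru":27,"tng":76},{"cy":79,"pc":13,"qok":95,"rh":53},[98,27,16,23,77]],"tyj":{"pf":{"j":30,"l":17,"t":34,"v":73},"y":{"gol":93,"ix":31,"ost":61,"uo":92,"zdz":91}},"x":[[38,37],[97,82],60,[6,72,45]]}
After op 11 (add /pbn/1/ch 78): {"pbn":[{"fdq":73,"r":8,"xbd":7},{"bk":92,"ch":78,"rzf":15,"x":36},[42,89,9]],"q":[63,{"jyz":42,"rj":97,"ru":27,"tng":76},{"cy":79,"pc":13,"qok":95,"rh":53},[98,27,16,23,77]],"tyj":{"pf":{"j":30,"l":17,"t":34,"v":73},"y":{"gol":93,"ix":31,"ost":61,"uo":92,"zdz":91}},"x":[[38,37],[97,82],60,[6,72,45]]}
After op 12 (replace /x/0/0 47): {"pbn":[{"fdq":73,"r":8,"xbd":7},{"bk":92,"ch":78,"rzf":15,"x":36},[42,89,9]],"q":[63,{"jyz":42,"rj":97,"ru":27,"tng":76},{"cy":79,"pc":13,"qok":95,"rh":53},[98,27,16,23,77]],"tyj":{"pf":{"j":30,"l":17,"t":34,"v":73},"y":{"gol":93,"ix":31,"ost":61,"uo":92,"zdz":91}},"x":[[47,37],[97,82],60,[6,72,45]]}
After op 13 (add /tyj/y/ix 62): {"pbn":[{"fdq":73,"r":8,"xbd":7},{"bk":92,"ch":78,"rzf":15,"x":36},[42,89,9]],"q":[63,{"jyz":42,"rj":97,"ru":27,"tng":76},{"cy":79,"pc":13,"qok":95,"rh":53},[98,27,16,23,77]],"tyj":{"pf":{"j":30,"l":17,"t":34,"v":73},"y":{"gol":93,"ix":62,"ost":61,"uo":92,"zdz":91}},"x":[[47,37],[97,82],60,[6,72,45]]}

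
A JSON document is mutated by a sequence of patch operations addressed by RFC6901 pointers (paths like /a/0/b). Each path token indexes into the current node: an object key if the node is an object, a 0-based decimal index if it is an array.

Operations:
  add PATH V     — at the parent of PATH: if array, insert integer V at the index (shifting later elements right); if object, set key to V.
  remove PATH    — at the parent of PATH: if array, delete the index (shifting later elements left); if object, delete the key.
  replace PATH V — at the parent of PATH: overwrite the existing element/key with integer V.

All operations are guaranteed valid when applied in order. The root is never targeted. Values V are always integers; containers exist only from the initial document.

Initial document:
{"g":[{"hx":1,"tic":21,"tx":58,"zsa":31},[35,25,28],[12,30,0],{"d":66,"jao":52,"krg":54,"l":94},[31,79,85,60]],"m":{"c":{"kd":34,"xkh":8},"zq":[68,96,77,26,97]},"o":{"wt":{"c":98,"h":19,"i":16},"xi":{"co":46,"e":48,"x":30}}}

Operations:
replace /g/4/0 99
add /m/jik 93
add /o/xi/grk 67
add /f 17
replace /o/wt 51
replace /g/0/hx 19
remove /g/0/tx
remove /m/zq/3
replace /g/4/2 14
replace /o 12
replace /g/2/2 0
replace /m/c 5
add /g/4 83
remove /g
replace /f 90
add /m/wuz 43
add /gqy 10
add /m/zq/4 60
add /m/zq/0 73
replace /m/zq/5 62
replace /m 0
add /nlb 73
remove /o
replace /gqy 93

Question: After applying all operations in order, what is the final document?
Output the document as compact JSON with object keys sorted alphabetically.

After op 1 (replace /g/4/0 99): {"g":[{"hx":1,"tic":21,"tx":58,"zsa":31},[35,25,28],[12,30,0],{"d":66,"jao":52,"krg":54,"l":94},[99,79,85,60]],"m":{"c":{"kd":34,"xkh":8},"zq":[68,96,77,26,97]},"o":{"wt":{"c":98,"h":19,"i":16},"xi":{"co":46,"e":48,"x":30}}}
After op 2 (add /m/jik 93): {"g":[{"hx":1,"tic":21,"tx":58,"zsa":31},[35,25,28],[12,30,0],{"d":66,"jao":52,"krg":54,"l":94},[99,79,85,60]],"m":{"c":{"kd":34,"xkh":8},"jik":93,"zq":[68,96,77,26,97]},"o":{"wt":{"c":98,"h":19,"i":16},"xi":{"co":46,"e":48,"x":30}}}
After op 3 (add /o/xi/grk 67): {"g":[{"hx":1,"tic":21,"tx":58,"zsa":31},[35,25,28],[12,30,0],{"d":66,"jao":52,"krg":54,"l":94},[99,79,85,60]],"m":{"c":{"kd":34,"xkh":8},"jik":93,"zq":[68,96,77,26,97]},"o":{"wt":{"c":98,"h":19,"i":16},"xi":{"co":46,"e":48,"grk":67,"x":30}}}
After op 4 (add /f 17): {"f":17,"g":[{"hx":1,"tic":21,"tx":58,"zsa":31},[35,25,28],[12,30,0],{"d":66,"jao":52,"krg":54,"l":94},[99,79,85,60]],"m":{"c":{"kd":34,"xkh":8},"jik":93,"zq":[68,96,77,26,97]},"o":{"wt":{"c":98,"h":19,"i":16},"xi":{"co":46,"e":48,"grk":67,"x":30}}}
After op 5 (replace /o/wt 51): {"f":17,"g":[{"hx":1,"tic":21,"tx":58,"zsa":31},[35,25,28],[12,30,0],{"d":66,"jao":52,"krg":54,"l":94},[99,79,85,60]],"m":{"c":{"kd":34,"xkh":8},"jik":93,"zq":[68,96,77,26,97]},"o":{"wt":51,"xi":{"co":46,"e":48,"grk":67,"x":30}}}
After op 6 (replace /g/0/hx 19): {"f":17,"g":[{"hx":19,"tic":21,"tx":58,"zsa":31},[35,25,28],[12,30,0],{"d":66,"jao":52,"krg":54,"l":94},[99,79,85,60]],"m":{"c":{"kd":34,"xkh":8},"jik":93,"zq":[68,96,77,26,97]},"o":{"wt":51,"xi":{"co":46,"e":48,"grk":67,"x":30}}}
After op 7 (remove /g/0/tx): {"f":17,"g":[{"hx":19,"tic":21,"zsa":31},[35,25,28],[12,30,0],{"d":66,"jao":52,"krg":54,"l":94},[99,79,85,60]],"m":{"c":{"kd":34,"xkh":8},"jik":93,"zq":[68,96,77,26,97]},"o":{"wt":51,"xi":{"co":46,"e":48,"grk":67,"x":30}}}
After op 8 (remove /m/zq/3): {"f":17,"g":[{"hx":19,"tic":21,"zsa":31},[35,25,28],[12,30,0],{"d":66,"jao":52,"krg":54,"l":94},[99,79,85,60]],"m":{"c":{"kd":34,"xkh":8},"jik":93,"zq":[68,96,77,97]},"o":{"wt":51,"xi":{"co":46,"e":48,"grk":67,"x":30}}}
After op 9 (replace /g/4/2 14): {"f":17,"g":[{"hx":19,"tic":21,"zsa":31},[35,25,28],[12,30,0],{"d":66,"jao":52,"krg":54,"l":94},[99,79,14,60]],"m":{"c":{"kd":34,"xkh":8},"jik":93,"zq":[68,96,77,97]},"o":{"wt":51,"xi":{"co":46,"e":48,"grk":67,"x":30}}}
After op 10 (replace /o 12): {"f":17,"g":[{"hx":19,"tic":21,"zsa":31},[35,25,28],[12,30,0],{"d":66,"jao":52,"krg":54,"l":94},[99,79,14,60]],"m":{"c":{"kd":34,"xkh":8},"jik":93,"zq":[68,96,77,97]},"o":12}
After op 11 (replace /g/2/2 0): {"f":17,"g":[{"hx":19,"tic":21,"zsa":31},[35,25,28],[12,30,0],{"d":66,"jao":52,"krg":54,"l":94},[99,79,14,60]],"m":{"c":{"kd":34,"xkh":8},"jik":93,"zq":[68,96,77,97]},"o":12}
After op 12 (replace /m/c 5): {"f":17,"g":[{"hx":19,"tic":21,"zsa":31},[35,25,28],[12,30,0],{"d":66,"jao":52,"krg":54,"l":94},[99,79,14,60]],"m":{"c":5,"jik":93,"zq":[68,96,77,97]},"o":12}
After op 13 (add /g/4 83): {"f":17,"g":[{"hx":19,"tic":21,"zsa":31},[35,25,28],[12,30,0],{"d":66,"jao":52,"krg":54,"l":94},83,[99,79,14,60]],"m":{"c":5,"jik":93,"zq":[68,96,77,97]},"o":12}
After op 14 (remove /g): {"f":17,"m":{"c":5,"jik":93,"zq":[68,96,77,97]},"o":12}
After op 15 (replace /f 90): {"f":90,"m":{"c":5,"jik":93,"zq":[68,96,77,97]},"o":12}
After op 16 (add /m/wuz 43): {"f":90,"m":{"c":5,"jik":93,"wuz":43,"zq":[68,96,77,97]},"o":12}
After op 17 (add /gqy 10): {"f":90,"gqy":10,"m":{"c":5,"jik":93,"wuz":43,"zq":[68,96,77,97]},"o":12}
After op 18 (add /m/zq/4 60): {"f":90,"gqy":10,"m":{"c":5,"jik":93,"wuz":43,"zq":[68,96,77,97,60]},"o":12}
After op 19 (add /m/zq/0 73): {"f":90,"gqy":10,"m":{"c":5,"jik":93,"wuz":43,"zq":[73,68,96,77,97,60]},"o":12}
After op 20 (replace /m/zq/5 62): {"f":90,"gqy":10,"m":{"c":5,"jik":93,"wuz":43,"zq":[73,68,96,77,97,62]},"o":12}
After op 21 (replace /m 0): {"f":90,"gqy":10,"m":0,"o":12}
After op 22 (add /nlb 73): {"f":90,"gqy":10,"m":0,"nlb":73,"o":12}
After op 23 (remove /o): {"f":90,"gqy":10,"m":0,"nlb":73}
After op 24 (replace /gqy 93): {"f":90,"gqy":93,"m":0,"nlb":73}

Answer: {"f":90,"gqy":93,"m":0,"nlb":73}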